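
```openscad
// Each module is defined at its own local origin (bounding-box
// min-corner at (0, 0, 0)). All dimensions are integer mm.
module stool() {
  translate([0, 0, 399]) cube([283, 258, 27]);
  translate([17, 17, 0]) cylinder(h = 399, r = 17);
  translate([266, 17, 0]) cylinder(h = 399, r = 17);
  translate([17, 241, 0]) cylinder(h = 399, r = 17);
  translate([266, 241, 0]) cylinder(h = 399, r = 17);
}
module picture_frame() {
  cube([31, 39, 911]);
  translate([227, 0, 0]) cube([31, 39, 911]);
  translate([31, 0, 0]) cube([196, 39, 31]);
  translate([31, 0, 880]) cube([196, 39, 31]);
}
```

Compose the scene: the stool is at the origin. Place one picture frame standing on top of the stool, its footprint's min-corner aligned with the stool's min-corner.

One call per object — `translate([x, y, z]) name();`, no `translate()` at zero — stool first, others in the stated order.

stool();
translate([0, 0, 426]) picture_frame();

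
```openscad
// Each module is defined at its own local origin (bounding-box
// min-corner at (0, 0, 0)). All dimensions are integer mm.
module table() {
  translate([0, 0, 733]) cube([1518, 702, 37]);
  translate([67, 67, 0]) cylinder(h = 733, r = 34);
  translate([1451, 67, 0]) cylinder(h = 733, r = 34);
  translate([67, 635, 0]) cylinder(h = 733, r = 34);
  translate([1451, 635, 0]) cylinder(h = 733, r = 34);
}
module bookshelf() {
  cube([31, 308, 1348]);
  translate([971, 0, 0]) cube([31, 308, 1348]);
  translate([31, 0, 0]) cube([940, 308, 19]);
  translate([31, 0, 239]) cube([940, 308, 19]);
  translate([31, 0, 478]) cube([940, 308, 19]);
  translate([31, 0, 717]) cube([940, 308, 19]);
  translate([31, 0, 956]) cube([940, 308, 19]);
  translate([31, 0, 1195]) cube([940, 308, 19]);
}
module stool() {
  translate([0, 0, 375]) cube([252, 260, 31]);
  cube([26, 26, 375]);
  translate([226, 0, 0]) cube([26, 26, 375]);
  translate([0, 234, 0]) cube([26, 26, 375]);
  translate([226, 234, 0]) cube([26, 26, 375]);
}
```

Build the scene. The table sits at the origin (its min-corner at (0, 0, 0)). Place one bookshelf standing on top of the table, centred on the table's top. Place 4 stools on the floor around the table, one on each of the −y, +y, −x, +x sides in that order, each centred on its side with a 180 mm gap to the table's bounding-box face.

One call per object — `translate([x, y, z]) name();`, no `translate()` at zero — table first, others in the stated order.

table();
translate([258, 197, 770]) bookshelf();
translate([633, -440, 0]) stool();
translate([633, 882, 0]) stool();
translate([-432, 221, 0]) stool();
translate([1698, 221, 0]) stool();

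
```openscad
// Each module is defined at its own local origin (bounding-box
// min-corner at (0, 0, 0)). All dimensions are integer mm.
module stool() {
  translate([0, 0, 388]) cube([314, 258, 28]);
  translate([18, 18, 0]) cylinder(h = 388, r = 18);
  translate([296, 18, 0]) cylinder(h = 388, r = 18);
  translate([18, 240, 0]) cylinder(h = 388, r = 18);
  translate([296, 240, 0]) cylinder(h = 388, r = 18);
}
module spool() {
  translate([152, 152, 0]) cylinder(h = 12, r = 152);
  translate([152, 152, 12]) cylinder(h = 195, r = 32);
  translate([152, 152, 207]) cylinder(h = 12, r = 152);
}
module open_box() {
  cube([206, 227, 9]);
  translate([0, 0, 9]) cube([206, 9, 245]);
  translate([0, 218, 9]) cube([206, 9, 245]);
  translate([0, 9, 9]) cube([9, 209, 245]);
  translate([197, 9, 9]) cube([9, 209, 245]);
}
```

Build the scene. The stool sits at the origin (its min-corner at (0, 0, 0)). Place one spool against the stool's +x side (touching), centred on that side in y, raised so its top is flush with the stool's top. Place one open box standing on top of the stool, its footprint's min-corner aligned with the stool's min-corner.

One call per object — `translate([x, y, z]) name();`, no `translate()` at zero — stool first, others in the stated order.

stool();
translate([314, -23, 197]) spool();
translate([0, 0, 416]) open_box();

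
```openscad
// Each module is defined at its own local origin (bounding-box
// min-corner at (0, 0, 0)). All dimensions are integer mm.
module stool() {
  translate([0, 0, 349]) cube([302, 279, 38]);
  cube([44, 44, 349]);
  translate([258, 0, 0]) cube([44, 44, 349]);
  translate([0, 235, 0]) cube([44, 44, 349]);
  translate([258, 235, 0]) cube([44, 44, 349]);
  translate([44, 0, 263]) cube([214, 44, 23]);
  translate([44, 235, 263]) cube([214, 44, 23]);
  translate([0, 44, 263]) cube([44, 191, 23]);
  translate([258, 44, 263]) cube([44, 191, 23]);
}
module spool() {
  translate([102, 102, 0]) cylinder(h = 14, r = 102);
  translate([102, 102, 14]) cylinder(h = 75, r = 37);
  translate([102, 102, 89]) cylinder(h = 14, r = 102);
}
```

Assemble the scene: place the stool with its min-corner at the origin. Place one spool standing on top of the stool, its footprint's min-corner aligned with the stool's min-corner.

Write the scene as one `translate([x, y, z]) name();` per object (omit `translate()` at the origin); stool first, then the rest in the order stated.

stool();
translate([0, 0, 387]) spool();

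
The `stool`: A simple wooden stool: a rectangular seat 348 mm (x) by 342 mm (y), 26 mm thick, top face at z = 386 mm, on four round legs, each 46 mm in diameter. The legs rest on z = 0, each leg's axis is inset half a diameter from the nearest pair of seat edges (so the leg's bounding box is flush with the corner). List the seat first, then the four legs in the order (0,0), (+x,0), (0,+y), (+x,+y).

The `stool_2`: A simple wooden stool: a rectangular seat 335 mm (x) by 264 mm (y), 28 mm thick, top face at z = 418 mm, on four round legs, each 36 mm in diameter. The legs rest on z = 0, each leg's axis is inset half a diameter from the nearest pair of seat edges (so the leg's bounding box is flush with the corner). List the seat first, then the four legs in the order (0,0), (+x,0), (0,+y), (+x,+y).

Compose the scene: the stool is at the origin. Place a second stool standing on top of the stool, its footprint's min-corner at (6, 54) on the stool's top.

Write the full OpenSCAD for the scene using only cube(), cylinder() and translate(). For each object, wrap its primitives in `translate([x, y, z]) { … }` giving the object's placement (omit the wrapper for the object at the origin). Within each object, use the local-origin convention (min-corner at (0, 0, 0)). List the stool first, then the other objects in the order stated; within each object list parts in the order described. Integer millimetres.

translate([0, 0, 360]) cube([348, 342, 26]);
translate([23, 23, 0]) cylinder(h = 360, r = 23);
translate([325, 23, 0]) cylinder(h = 360, r = 23);
translate([23, 319, 0]) cylinder(h = 360, r = 23);
translate([325, 319, 0]) cylinder(h = 360, r = 23);
translate([6, 54, 386]) {
  translate([0, 0, 390]) cube([335, 264, 28]);
  translate([18, 18, 0]) cylinder(h = 390, r = 18);
  translate([317, 18, 0]) cylinder(h = 390, r = 18);
  translate([18, 246, 0]) cylinder(h = 390, r = 18);
  translate([317, 246, 0]) cylinder(h = 390, r = 18);
}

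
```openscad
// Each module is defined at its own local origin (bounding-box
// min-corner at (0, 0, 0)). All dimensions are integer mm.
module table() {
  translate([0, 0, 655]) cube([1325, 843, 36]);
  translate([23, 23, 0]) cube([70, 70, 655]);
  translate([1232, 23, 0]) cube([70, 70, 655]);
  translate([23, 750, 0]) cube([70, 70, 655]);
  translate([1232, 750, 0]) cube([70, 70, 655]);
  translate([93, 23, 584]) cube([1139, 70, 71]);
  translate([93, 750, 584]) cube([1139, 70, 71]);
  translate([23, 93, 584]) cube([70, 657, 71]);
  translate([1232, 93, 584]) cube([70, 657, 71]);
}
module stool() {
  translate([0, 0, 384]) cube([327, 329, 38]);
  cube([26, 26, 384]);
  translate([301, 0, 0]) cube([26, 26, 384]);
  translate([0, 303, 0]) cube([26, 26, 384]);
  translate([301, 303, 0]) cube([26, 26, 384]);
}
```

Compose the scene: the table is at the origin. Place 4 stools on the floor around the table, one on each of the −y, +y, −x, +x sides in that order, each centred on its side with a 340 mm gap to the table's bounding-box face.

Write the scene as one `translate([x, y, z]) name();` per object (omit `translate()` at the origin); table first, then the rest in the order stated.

table();
translate([499, -669, 0]) stool();
translate([499, 1183, 0]) stool();
translate([-667, 257, 0]) stool();
translate([1665, 257, 0]) stool();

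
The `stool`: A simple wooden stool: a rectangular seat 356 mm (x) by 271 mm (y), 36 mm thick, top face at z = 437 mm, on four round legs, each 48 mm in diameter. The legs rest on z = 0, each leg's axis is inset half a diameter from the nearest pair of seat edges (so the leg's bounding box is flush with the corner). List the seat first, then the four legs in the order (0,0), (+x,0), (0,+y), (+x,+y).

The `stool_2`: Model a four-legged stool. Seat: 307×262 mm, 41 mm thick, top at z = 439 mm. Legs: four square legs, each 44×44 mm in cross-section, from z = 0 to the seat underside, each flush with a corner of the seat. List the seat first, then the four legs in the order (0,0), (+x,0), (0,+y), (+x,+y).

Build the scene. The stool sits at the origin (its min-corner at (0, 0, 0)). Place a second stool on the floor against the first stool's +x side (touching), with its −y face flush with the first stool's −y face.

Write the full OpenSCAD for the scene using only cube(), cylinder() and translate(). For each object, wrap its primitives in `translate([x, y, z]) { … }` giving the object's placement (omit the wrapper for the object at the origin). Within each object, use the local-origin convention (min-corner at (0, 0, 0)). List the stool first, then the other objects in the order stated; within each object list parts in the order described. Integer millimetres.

translate([0, 0, 401]) cube([356, 271, 36]);
translate([24, 24, 0]) cylinder(h = 401, r = 24);
translate([332, 24, 0]) cylinder(h = 401, r = 24);
translate([24, 247, 0]) cylinder(h = 401, r = 24);
translate([332, 247, 0]) cylinder(h = 401, r = 24);
translate([356, 0, 0]) {
  translate([0, 0, 398]) cube([307, 262, 41]);
  cube([44, 44, 398]);
  translate([263, 0, 0]) cube([44, 44, 398]);
  translate([0, 218, 0]) cube([44, 44, 398]);
  translate([263, 218, 0]) cube([44, 44, 398]);
}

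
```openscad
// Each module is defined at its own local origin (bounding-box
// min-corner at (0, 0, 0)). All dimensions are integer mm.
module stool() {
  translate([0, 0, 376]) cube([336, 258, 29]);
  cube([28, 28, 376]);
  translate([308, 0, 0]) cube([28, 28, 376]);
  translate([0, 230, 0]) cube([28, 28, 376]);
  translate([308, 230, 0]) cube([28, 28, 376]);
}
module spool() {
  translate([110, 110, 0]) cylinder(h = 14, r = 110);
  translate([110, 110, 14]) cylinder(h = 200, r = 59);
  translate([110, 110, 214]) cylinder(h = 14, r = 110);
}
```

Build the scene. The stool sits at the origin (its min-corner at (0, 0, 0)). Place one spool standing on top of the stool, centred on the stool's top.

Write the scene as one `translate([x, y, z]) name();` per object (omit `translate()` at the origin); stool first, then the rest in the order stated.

stool();
translate([58, 19, 405]) spool();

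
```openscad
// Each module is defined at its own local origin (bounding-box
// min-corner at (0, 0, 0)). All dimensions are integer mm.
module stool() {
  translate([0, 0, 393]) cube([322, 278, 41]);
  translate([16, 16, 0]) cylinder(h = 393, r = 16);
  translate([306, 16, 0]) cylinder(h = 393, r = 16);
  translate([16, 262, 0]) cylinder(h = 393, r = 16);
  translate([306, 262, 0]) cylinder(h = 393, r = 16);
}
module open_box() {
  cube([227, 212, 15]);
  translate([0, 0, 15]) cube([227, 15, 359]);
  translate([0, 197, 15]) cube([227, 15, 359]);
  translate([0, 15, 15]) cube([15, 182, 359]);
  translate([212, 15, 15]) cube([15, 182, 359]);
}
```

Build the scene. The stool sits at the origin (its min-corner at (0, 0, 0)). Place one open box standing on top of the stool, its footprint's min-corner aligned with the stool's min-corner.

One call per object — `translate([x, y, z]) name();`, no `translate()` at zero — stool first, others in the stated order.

stool();
translate([0, 0, 434]) open_box();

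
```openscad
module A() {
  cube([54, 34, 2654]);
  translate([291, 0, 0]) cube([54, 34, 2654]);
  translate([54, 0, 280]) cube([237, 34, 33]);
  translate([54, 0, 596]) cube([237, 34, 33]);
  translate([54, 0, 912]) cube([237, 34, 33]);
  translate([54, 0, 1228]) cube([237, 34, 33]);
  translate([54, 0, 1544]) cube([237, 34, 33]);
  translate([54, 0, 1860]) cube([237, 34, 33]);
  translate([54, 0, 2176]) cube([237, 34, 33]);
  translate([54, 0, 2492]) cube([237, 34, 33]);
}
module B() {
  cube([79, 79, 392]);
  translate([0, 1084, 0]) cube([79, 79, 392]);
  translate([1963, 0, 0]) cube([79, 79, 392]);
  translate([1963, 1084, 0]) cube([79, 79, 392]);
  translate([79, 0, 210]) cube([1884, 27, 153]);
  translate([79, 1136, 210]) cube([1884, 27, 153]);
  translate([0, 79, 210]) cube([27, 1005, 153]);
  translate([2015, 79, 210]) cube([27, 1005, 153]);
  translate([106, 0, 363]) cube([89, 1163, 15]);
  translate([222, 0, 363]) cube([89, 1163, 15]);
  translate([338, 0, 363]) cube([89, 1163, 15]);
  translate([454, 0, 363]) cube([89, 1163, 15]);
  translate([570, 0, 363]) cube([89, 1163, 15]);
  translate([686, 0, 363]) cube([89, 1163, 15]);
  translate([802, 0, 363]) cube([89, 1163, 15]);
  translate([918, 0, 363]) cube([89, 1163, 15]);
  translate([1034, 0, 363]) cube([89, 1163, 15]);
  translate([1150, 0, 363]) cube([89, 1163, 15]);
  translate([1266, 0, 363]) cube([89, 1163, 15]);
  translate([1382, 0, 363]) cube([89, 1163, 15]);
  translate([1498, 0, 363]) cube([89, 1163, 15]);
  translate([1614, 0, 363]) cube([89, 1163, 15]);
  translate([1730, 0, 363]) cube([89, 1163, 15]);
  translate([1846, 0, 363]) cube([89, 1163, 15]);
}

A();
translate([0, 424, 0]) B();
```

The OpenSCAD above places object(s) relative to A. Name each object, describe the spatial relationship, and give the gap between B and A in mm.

The bed frame's nearest face is 390 mm from the ladder's +y face.

A is a ladder. B is a bed frame. The bed frame is on the floor beside the ladder on its +y side. The gap between the bed frame and the ladder is 390 mm.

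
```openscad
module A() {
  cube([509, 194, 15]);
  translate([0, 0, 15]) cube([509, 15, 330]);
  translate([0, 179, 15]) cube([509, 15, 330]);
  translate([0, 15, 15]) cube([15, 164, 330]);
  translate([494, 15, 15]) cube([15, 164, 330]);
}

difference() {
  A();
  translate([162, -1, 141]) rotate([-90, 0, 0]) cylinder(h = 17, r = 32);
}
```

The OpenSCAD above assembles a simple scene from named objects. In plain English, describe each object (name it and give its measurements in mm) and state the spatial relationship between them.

A is an open storage box with external size 509×194×345 mm and wall thickness 15 mm (the base is also 15 mm thick). The base covers the whole footprint; the four walls stand on the base, with the y-facing walls full-width and the x-facing walls fitting between their inner faces.

The open box has a circular hole of radius 32 mm through its front wall, centred at (x = 162, z = 141).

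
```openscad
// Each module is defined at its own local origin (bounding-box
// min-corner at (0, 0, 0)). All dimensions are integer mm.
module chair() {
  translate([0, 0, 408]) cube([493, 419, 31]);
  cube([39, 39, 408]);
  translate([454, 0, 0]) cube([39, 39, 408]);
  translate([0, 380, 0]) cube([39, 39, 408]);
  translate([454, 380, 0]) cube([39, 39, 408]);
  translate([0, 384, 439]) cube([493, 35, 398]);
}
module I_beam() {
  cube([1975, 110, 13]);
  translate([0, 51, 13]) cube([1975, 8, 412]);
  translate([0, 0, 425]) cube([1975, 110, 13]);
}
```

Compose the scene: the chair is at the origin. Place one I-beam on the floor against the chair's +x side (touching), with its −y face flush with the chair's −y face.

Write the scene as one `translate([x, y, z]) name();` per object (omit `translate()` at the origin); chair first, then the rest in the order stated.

chair();
translate([493, 0, 0]) I_beam();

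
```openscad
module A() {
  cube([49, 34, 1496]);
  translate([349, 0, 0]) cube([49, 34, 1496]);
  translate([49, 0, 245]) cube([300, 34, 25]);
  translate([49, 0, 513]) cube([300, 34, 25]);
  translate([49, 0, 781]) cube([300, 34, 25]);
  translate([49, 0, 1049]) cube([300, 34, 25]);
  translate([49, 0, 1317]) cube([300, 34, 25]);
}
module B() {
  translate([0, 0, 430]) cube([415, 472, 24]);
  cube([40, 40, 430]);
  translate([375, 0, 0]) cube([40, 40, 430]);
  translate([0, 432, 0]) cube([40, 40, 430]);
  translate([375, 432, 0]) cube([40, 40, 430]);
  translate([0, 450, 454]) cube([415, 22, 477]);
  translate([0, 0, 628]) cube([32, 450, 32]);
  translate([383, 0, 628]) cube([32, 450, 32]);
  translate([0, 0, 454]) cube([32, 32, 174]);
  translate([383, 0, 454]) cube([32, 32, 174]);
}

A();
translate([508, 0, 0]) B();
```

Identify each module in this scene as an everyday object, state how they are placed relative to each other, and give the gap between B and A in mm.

A is a ladder. B is a chair. The chair is on the floor beside the ladder on its +x side. The gap between the chair and the ladder is 110 mm.

The chair's nearest face is 110 mm from the ladder's +x face.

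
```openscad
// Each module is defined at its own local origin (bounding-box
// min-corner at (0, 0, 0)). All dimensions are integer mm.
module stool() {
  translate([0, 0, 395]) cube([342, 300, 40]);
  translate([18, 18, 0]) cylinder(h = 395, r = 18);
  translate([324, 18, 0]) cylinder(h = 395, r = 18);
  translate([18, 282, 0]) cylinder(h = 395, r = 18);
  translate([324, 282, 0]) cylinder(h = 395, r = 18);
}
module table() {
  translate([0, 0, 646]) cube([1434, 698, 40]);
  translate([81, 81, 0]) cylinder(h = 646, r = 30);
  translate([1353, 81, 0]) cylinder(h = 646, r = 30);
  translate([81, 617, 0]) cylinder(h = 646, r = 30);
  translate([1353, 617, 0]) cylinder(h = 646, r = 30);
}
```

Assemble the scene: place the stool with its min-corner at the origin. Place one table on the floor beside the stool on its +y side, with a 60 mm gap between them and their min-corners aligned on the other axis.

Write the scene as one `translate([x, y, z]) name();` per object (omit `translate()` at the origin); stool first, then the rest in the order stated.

stool();
translate([0, 360, 0]) table();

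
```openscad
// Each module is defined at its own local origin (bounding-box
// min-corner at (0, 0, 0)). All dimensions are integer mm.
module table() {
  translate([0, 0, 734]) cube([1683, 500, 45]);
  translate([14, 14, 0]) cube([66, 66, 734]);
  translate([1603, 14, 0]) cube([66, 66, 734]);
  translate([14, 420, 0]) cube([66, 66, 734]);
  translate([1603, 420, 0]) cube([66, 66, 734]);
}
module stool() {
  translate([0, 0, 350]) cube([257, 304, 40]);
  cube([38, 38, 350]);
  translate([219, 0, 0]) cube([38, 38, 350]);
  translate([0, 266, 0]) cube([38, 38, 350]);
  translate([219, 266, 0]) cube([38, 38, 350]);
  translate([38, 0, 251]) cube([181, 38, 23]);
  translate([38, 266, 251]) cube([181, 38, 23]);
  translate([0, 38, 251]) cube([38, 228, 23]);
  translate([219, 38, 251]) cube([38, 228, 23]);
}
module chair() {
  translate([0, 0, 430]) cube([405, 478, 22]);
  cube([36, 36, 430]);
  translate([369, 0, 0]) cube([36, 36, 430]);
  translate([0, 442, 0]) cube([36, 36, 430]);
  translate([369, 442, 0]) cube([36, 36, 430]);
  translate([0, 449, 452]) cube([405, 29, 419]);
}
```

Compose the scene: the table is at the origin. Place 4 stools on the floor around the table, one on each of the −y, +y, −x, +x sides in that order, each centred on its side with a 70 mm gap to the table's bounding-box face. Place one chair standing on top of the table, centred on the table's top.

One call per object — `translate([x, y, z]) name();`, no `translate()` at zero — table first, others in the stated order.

table();
translate([713, -374, 0]) stool();
translate([713, 570, 0]) stool();
translate([-327, 98, 0]) stool();
translate([1753, 98, 0]) stool();
translate([639, 11, 779]) chair();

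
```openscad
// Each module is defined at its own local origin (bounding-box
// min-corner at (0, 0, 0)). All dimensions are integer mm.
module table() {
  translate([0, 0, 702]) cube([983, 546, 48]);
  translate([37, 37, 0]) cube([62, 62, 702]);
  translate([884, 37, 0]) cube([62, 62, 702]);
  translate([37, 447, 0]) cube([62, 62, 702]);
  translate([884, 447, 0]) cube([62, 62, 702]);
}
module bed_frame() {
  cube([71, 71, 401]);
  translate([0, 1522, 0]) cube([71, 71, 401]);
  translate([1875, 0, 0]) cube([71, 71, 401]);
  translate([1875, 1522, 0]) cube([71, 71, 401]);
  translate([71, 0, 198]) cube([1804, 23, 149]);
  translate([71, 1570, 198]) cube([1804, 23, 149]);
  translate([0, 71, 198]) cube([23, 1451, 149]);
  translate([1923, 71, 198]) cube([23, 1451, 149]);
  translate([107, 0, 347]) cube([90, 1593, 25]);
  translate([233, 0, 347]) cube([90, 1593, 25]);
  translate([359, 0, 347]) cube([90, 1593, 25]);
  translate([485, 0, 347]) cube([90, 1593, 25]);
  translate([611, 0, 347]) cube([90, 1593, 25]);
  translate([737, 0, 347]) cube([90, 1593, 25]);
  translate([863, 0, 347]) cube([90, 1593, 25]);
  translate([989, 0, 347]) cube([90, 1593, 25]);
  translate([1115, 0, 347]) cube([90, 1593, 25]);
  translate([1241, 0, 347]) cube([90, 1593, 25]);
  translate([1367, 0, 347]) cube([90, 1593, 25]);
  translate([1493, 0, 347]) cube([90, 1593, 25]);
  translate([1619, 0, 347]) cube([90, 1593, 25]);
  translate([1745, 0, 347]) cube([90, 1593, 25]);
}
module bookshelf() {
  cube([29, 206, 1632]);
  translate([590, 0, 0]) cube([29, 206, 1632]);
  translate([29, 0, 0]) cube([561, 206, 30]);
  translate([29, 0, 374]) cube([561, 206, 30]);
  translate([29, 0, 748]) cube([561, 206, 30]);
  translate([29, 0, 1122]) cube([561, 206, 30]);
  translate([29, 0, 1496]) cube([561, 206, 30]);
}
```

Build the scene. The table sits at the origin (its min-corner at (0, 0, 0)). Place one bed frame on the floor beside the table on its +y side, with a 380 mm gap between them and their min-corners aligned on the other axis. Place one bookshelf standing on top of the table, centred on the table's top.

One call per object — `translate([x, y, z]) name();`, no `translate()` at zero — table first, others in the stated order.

table();
translate([0, 926, 0]) bed_frame();
translate([182, 170, 750]) bookshelf();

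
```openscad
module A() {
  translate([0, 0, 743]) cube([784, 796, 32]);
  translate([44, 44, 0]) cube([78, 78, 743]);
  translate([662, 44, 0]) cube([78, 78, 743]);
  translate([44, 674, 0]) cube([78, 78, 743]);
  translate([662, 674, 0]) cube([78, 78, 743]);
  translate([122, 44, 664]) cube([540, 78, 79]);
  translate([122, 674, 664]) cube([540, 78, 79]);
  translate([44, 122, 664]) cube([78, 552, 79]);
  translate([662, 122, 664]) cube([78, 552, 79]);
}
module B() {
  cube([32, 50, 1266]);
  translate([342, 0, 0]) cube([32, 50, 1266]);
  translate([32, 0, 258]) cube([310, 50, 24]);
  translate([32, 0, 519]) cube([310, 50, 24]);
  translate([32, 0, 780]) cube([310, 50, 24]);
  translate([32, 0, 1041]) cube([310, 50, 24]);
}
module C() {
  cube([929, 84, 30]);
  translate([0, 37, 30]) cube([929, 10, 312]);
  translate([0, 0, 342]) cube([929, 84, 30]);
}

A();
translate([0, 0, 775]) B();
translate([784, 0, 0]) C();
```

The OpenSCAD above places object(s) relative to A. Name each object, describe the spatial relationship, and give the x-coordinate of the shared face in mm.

A is a table. B is a ladder. C is an I-beam. The ladder is on top of the table. The I-beam is against the table's +x side, with their −y faces flush. The x-coordinate of the shared face is 784 mm.

The table's +x face and the I-beam's −x face are both at x = 784 mm.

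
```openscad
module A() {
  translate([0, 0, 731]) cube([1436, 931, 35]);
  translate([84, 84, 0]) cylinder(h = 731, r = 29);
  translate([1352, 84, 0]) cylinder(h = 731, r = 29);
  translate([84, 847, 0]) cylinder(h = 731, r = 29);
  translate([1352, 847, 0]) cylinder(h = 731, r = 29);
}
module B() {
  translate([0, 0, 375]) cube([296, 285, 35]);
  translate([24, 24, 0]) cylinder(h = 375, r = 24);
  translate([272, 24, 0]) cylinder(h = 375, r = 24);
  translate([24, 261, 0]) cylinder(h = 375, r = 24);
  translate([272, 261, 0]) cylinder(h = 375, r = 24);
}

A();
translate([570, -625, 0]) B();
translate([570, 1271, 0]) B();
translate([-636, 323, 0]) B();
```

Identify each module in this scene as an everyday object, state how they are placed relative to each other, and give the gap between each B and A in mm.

A is a table. B is a stool. Three stools sit around the table at the −y, +y, −x sides. The gap between each stool and the table is 340 mm.

Each stool's nearest face is 340 mm from the table's bounding box.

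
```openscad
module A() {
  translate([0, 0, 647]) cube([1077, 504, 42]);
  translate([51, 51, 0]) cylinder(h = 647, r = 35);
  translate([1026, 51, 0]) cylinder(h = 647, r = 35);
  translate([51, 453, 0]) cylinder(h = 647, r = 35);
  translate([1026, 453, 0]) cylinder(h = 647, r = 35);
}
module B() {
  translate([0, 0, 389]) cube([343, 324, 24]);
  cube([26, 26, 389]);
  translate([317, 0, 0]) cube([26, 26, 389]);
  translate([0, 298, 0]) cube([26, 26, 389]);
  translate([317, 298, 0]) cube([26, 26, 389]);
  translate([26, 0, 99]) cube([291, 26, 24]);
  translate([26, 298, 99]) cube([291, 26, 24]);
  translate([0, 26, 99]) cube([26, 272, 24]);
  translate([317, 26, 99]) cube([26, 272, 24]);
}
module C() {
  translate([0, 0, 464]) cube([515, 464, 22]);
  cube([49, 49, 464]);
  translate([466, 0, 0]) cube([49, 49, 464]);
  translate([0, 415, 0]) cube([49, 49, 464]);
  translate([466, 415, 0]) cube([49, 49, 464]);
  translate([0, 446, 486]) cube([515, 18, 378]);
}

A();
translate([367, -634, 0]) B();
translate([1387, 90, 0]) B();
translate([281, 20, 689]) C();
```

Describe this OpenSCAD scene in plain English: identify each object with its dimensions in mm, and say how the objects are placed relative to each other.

A is a table with a 1077×504 mm rectangular top, 42 mm thick, top surface at z = 689 mm, supported by four round legs of 70 mm diameter, each leg's bounding box inset 16 mm from the nearest pair of top edges, running from the floor.

B is a four-legged stool. The seat is a 343×324×24 mm slab whose top surface is at z = 413 mm; four square legs, each 26×26 mm in cross-section, run from the floor (z = 0) to the underside of the seat, each flush with a corner of the seat. Four stretchers, 26 mm wide and 24 mm tall, connect adjacent legs with their undersides at z = 99 mm, each running between the inner faces of the legs it joins and aligned with the legs' outer faces on the other axis.

C is a chair: 515×464 mm seat, 22 mm thick, top at z = 486 mm, on four 49 mm square corner legs flush with the seat edges. A 18 mm thick backrest slab spans the full seat width, extending 378 mm above the seat top, its back face flush with the seat's +y edge.

Two stools sit around the table at the −y, +x sides. The chair is on top of the table, centred.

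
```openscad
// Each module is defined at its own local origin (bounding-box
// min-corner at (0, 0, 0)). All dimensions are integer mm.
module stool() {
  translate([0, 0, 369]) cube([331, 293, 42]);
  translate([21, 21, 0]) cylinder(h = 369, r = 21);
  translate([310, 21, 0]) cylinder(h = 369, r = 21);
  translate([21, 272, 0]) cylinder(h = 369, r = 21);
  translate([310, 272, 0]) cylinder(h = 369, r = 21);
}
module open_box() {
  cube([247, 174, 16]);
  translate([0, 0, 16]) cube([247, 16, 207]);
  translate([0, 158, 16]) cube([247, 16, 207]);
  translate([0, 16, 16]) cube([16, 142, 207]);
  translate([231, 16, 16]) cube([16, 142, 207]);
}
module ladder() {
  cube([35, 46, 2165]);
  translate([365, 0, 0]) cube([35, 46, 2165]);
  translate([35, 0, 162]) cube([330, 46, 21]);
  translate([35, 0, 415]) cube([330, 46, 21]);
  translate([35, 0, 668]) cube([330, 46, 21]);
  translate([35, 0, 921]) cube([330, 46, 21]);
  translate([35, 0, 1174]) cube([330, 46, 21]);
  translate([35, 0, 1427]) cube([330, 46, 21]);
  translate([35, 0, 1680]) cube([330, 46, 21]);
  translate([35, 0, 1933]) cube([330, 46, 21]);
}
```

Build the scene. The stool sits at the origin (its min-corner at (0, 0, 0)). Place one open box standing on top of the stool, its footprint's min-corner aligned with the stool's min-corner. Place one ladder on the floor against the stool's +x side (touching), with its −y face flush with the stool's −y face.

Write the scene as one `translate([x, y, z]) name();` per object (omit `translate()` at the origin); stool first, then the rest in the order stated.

stool();
translate([0, 0, 411]) open_box();
translate([331, 0, 0]) ladder();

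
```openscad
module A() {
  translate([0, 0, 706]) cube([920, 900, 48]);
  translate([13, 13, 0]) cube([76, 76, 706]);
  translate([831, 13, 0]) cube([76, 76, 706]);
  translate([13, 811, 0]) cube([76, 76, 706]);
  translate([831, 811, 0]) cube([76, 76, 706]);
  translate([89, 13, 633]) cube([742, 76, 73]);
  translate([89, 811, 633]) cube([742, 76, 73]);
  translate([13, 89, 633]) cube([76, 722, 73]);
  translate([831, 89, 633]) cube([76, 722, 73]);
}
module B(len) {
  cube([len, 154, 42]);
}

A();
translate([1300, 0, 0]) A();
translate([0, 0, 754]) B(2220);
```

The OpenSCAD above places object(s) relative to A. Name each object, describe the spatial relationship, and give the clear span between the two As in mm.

Second table starts at x = 1300; first ends at x = 920; clear span = 1300 − 920 = 380 mm.

A is a table. B is a beam. A beam spans the tops of two tables. The clear span between the two tables is 380 mm.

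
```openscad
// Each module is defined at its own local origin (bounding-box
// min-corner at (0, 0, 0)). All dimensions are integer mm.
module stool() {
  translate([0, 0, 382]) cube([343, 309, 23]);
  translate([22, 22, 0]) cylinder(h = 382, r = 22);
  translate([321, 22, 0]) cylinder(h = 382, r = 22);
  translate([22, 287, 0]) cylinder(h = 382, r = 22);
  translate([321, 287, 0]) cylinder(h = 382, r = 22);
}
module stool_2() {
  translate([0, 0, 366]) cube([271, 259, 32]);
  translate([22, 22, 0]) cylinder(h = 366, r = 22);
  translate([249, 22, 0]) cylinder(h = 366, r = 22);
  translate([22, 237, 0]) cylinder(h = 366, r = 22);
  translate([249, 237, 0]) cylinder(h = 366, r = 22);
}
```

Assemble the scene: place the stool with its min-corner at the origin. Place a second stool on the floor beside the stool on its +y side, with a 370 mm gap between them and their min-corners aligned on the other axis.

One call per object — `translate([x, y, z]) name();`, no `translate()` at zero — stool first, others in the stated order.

stool();
translate([0, 679, 0]) stool_2();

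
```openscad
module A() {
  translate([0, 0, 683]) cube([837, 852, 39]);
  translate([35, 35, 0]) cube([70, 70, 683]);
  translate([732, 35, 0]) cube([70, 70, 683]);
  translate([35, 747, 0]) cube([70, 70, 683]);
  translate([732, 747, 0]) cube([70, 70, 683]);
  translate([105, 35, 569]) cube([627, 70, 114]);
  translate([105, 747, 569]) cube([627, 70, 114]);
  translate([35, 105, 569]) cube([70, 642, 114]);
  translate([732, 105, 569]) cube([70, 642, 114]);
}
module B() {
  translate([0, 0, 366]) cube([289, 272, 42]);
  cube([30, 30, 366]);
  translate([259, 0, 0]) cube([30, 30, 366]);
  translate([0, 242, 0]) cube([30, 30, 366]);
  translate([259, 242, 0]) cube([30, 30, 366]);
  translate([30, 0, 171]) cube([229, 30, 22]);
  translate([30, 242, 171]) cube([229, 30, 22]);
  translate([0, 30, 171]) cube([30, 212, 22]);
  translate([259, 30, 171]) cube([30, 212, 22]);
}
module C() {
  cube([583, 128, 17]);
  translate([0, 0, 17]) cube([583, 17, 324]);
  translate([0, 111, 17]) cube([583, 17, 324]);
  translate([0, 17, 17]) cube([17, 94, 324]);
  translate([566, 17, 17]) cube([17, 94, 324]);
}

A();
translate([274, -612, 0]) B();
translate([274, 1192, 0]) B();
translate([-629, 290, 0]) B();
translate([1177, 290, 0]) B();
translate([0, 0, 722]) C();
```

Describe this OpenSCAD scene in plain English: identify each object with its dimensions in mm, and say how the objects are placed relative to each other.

A is a rectangular dining table. The top is 837×852×39 mm with its upper surface at z = 722 mm. It stands on four 70×70 mm square legs, each inset 35 mm from the nearest pair of top edges, running from the floor to the underside of the top. Four apron rails, 70 mm thick and 114 mm tall, run between adjacent legs with their top edges flush with the underside of the top and their outer faces flush with the legs' outer faces.

B is a four-legged stool. The seat is 289×272 mm, 42 mm thick, top at z = 408 mm. It stands on four square legs, each 30×30 mm in cross-section, from z = 0 to the seat underside, each flush with a corner of the seat. Four stretchers, 30 mm wide and 22 mm tall, connect adjacent legs with their undersides at z = 171 mm, each running between the inner faces of the legs it joins and aligned with the legs' outer faces on the other axis.

C is an open-topped rectangular box: outside dimensions 583×128×341 mm, with a uniform wall and base thickness of 17 mm. The base is a full 583×128 slab on the floor; four walls sit on top of the base. The front and back walls (the −y and +y sides) span the full width; the two side walls fit between them.

Four stools sit around the table at the −y, +y, −x, +x sides. The open box is on top of the table.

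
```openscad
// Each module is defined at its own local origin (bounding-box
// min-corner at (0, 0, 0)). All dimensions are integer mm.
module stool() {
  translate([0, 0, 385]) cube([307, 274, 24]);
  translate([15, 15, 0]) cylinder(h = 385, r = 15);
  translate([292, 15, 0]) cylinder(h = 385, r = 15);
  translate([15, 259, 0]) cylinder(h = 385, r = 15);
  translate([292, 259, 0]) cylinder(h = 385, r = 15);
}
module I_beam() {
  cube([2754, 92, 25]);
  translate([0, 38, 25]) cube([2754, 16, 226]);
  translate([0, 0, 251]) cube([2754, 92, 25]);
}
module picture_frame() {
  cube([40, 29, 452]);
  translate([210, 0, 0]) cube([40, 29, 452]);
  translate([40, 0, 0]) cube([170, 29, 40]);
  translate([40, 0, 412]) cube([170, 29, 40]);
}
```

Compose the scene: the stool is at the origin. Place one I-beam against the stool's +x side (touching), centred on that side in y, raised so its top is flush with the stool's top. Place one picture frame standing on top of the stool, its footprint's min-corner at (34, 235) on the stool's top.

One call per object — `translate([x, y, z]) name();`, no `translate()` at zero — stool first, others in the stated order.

stool();
translate([307, 91, 133]) I_beam();
translate([34, 235, 409]) picture_frame();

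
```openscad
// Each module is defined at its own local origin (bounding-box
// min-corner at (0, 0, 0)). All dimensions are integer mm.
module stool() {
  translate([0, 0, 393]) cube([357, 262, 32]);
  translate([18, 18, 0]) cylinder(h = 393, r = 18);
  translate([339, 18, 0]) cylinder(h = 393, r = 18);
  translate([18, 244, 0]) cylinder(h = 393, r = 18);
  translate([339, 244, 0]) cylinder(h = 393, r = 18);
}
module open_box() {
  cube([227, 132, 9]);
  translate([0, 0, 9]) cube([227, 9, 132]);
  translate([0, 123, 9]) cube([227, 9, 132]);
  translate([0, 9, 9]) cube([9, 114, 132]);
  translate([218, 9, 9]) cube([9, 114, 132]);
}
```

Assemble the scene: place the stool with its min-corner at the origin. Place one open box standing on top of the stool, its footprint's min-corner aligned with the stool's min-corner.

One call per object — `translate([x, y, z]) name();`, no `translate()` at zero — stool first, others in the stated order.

stool();
translate([0, 0, 425]) open_box();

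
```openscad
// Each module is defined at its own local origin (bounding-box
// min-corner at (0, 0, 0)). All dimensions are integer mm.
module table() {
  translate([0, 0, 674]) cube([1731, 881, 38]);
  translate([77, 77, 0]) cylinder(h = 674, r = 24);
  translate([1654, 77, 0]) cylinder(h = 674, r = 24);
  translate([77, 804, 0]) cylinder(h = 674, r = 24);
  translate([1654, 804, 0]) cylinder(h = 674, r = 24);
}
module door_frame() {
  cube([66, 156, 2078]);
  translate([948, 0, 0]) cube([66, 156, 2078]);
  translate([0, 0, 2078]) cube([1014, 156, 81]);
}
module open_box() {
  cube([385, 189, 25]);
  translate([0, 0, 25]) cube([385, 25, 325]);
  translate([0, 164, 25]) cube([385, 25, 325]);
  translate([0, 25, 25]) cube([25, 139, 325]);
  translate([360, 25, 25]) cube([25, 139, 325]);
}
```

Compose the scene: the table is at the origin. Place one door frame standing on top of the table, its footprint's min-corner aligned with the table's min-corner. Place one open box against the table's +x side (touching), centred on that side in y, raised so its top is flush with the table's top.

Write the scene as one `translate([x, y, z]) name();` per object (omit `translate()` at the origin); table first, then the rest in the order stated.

table();
translate([0, 0, 712]) door_frame();
translate([1731, 346, 362]) open_box();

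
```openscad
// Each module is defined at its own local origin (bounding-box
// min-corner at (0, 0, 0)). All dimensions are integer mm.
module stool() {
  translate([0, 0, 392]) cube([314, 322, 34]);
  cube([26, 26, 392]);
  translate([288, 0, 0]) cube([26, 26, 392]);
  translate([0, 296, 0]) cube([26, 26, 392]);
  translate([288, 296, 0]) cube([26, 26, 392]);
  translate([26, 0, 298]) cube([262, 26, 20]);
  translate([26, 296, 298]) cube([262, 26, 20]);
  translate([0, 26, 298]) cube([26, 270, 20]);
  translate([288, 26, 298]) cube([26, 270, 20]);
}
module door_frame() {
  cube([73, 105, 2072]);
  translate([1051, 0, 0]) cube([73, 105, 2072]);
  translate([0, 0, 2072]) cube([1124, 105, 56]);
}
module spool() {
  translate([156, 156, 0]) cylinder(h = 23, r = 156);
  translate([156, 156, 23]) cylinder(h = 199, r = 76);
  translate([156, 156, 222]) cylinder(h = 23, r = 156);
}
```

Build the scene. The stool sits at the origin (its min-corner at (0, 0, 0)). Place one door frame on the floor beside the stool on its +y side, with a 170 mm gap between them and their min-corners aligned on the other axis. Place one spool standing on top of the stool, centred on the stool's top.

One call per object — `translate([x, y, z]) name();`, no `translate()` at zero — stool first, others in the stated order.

stool();
translate([0, 492, 0]) door_frame();
translate([1, 5, 426]) spool();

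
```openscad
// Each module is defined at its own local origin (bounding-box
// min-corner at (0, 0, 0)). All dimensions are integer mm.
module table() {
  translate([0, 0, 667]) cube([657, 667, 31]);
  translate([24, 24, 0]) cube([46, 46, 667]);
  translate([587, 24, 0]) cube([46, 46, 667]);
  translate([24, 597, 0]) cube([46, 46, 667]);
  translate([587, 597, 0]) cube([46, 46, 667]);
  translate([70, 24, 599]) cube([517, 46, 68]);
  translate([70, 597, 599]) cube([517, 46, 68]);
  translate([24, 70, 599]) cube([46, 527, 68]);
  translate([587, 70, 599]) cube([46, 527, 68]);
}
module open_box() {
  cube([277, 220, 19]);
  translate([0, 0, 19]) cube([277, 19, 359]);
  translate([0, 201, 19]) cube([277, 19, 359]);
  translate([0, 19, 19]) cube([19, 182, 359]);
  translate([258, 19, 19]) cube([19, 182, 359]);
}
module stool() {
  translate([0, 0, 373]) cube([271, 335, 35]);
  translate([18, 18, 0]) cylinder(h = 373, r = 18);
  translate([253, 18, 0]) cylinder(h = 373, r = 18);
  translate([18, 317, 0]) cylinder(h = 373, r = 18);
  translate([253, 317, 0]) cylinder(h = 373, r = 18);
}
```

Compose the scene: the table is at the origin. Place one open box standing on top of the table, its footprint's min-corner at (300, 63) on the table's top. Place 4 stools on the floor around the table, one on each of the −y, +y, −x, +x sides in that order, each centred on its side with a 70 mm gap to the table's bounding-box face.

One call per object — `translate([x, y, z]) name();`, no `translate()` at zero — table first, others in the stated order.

table();
translate([300, 63, 698]) open_box();
translate([193, -405, 0]) stool();
translate([193, 737, 0]) stool();
translate([-341, 166, 0]) stool();
translate([727, 166, 0]) stool();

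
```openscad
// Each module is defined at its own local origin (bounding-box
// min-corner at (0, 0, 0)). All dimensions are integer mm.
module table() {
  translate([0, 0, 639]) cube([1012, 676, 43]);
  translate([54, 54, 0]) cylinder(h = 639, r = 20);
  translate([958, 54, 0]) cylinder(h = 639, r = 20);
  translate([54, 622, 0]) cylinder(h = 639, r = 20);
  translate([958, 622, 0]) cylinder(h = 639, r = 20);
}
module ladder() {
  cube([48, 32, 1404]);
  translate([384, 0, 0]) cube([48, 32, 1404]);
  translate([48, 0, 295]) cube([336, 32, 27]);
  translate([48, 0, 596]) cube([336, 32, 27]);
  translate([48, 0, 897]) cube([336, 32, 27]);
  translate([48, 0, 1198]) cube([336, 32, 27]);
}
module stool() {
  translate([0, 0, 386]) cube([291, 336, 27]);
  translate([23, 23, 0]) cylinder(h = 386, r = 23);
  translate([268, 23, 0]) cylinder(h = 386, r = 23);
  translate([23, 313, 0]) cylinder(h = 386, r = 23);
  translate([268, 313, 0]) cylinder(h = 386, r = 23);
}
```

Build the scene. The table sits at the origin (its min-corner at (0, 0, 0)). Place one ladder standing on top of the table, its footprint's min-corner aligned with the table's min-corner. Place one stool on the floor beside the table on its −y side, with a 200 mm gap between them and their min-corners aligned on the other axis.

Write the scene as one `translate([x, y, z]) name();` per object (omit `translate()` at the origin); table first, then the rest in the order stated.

table();
translate([0, 0, 682]) ladder();
translate([0, -536, 0]) stool();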